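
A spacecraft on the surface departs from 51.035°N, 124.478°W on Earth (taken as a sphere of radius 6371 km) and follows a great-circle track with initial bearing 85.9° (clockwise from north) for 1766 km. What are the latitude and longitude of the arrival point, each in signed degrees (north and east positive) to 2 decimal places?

49.48°, -99.64°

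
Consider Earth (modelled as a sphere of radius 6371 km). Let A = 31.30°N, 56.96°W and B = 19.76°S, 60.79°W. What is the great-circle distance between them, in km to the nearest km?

5692 km

In radians: φ₁ = 0.5463, φ₂ = -0.3449, Δλ = -3.830° = -0.0668 rad.
Haversine: a = sin²(Δφ/2) + cos φ₁ cos φ₂ sin²(Δλ/2) = 0.1857 + (0.8545)(0.9411)(0.0011) = 0.18664.
Central angle c = 2·arcsin(√a) = 0.89347 rad.
Distance = R·c = 6371 × 0.8935 ≈ 5692 km.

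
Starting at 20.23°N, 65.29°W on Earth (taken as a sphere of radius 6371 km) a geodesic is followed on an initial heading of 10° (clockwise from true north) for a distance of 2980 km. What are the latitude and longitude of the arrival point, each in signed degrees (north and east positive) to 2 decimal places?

46.49°, -58.76°

Angular distance δ = d/R = 2980/6371 = 0.46774 rad; initial bearing θ = 0.1745 rad.
sin φ₂ = sin φ₁ cos δ + cos φ₁ sin δ cos θ = (0.3458)(0.8926) + (0.9383)(0.4509)(0.9848) = 0.7253, so φ₂ = 46.49°.
Δλ = atan2(sin θ sin δ cos φ₁, cos δ − sin φ₁ sin φ₂) = atan2(0.0735, 0.6418) = 6.530°.
λ₂ = -65.290° + 6.530° = -58.76°.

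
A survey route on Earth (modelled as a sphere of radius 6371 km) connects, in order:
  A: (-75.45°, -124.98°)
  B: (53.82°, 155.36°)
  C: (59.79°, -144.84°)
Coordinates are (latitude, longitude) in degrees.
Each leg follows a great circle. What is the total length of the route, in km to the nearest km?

Leg A→B: central angle 2.4259 rad, distance 15455.6 km.
Leg B→C: central angle 0.5606 rad, distance 3571.3 km.
Total: 15455.6 + 3571.3 ≈ 19027 km.

19027 km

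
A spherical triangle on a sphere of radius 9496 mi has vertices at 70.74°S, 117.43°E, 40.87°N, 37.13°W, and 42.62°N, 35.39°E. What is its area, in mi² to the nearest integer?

Side lengths (central angles): a = 0.9145, b = 2.2213, c = 2.5736 rad; semiperimeter s = 2.8547.
By l'Huilier's theorem, tan(E/4) = √[tan(s/2) tan((s−a)/2) tan((s−b)/2) tan((s−c)/2)], giving spherical excess E = 2.4009 rad.
Area = E·R² = 2.4009 × (9496)² ≈ 216501569 mi².

216501569 mi²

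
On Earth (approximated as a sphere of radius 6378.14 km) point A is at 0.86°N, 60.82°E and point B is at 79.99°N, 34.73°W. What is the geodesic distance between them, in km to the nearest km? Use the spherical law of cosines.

Let φ₁ = 0.0150 rad, φ₂ = 1.3961 rad, and Δλ = -1.6677 rad.
cos c = sin φ₁ sin φ₂ + cos φ₁ cos φ₂ cos Δλ = (0.0150)(0.9848) + (0.9999)(0.1738)(-0.0967) = -0.00203,
so c = arccos(-0.00203) = 1.57282 rad.
Distance = R·c = 6378.14 × 1.5728 ≈ 10032 km.

10032 km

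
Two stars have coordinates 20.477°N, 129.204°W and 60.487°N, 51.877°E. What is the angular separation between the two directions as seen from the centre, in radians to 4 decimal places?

1.7284 rad

Let φ₁ = 0.3574 rad, φ₂ = 1.0557 rad, and Δλ = -3.1227 rad.
cos c = sin φ₁ sin φ₂ + cos φ₁ cos φ₂ cos Δλ = (0.3498)(0.8702) + (0.9368)(0.4926)(-0.9998) = -0.15697,
so c = arccos(-0.15697) = 1.72842 rad.
So the angular separation is 1.7284 rad.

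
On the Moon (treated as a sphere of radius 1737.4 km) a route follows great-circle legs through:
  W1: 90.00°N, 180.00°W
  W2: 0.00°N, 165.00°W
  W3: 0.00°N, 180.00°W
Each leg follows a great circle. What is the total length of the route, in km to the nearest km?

3184 km

Leg W1→W2: central angle 1.5708 rad, distance 2729.1 km.
Leg W2→W3: central angle 0.2618 rad, distance 454.9 km.
Total: 2729.1 + 454.9 ≈ 3184 km.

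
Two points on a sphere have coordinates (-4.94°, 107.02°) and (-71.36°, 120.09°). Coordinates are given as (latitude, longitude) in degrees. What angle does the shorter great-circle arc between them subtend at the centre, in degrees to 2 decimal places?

66.93°

In radians: φ₁ = -0.0862, φ₂ = -1.2455, Δλ = 13.070° = 0.2281 rad.
Haversine: a = sin²(Δφ/2) + cos φ₁ cos φ₂ sin²(Δλ/2) = 0.3000 + (0.9963)(0.3196)(0.0130) = 0.30411.
Central angle c = 2·arcsin(√a) = 1.16823 rad.
So the angular separation is 66.93°.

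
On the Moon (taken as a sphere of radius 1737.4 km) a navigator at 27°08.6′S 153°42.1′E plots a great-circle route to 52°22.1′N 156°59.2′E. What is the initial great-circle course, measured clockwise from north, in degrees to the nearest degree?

2°

Δλ = 3.285° = 0.0573 rad.
y = sin Δλ · cos φ₂ = (0.0573)(0.6106) = 0.0350
x = cos φ₁ sin φ₂ − sin φ₁ cos φ₂ cos Δλ = (0.8899)(0.7920) − (-0.4562)(0.6106)(0.9984) = 0.9828
θ = atan2(y, x) = 2.04°, so the bearing is 2°.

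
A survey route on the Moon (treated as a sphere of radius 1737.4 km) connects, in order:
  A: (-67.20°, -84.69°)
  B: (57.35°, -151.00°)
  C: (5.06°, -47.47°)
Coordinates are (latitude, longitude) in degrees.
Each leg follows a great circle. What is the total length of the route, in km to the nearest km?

Leg A→B: central angle 2.3353 rad, distance 4057.4 km.
Leg B→C: central angle 1.6223 rad, distance 2818.6 km.
Total: 4057.4 + 2818.6 ≈ 6876 km.

6876 km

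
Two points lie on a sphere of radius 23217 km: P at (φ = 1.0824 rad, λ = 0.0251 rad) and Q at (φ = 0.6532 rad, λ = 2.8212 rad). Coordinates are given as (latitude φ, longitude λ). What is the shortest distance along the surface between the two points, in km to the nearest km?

In radians: φ₁ = 1.0824, φ₂ = 0.6532, Δλ = 160.205° = 2.7961 rad.
cos c = sin φ₁ sin φ₂ + cos φ₁ cos φ₂ cos Δλ = (0.8831)(0.6077) + (0.4692)(0.7941)(-0.9409) = 0.18608,
so c = arccos(0.18608) = 1.38363 rad.
Distance = R·c = 23217 × 1.3836 ≈ 32124 km.

32124 km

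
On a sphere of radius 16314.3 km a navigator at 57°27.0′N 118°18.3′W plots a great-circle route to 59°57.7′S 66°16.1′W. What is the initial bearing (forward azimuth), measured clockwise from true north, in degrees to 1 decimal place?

151.4°

With φ₁ = 1.0027, φ₂ = -1.0465, Δλ = 0.9082 rad, the forward-azimuth formula gives
θ = atan2( sin Δλ cos φ₂ , cos φ₁ sin φ₂ − sin φ₁ cos φ₂ cos Δλ ) = atan2(0.3947, -0.7253) = 151.45°.
So the initial bearing is 151.4°.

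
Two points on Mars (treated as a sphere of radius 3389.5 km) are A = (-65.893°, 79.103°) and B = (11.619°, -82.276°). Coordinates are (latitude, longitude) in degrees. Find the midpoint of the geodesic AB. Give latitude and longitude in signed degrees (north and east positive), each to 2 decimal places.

The central angle between A and B is δ = 2.1688 rad.
With f = 0.5, the slerp weights are sin((1−f)δ)/sin δ = 1.0696 and sin(fδ)/sin δ = 1.0696.
Weighted sum of the unit vectors: (1.0696)·(0.0772,0.4011,-0.9128) + (1.0696)·(0.1316,-0.9706,0.2014) = (0.2234, -0.6092, -0.7609).
Converting back: φ = atan2(z, √(x²+y²)) = -49.54°, λ = atan2(y, x) = -69.86°.

-49.54°, -69.86°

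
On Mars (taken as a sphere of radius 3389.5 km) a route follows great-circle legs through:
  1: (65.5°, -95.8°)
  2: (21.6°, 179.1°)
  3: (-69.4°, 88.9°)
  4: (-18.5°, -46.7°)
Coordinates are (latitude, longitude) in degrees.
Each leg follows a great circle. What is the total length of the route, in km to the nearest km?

15693 km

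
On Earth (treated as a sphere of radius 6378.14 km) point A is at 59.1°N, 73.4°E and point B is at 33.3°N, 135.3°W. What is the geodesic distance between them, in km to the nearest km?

9414 km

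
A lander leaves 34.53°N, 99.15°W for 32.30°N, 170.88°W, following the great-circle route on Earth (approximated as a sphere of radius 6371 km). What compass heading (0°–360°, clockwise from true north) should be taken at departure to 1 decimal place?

289.9°

Δλ = -71.730° = -1.2519 rad.
y = sin Δλ · cos φ₂ = (-0.9496)(0.8453) = -0.8027
x = cos φ₁ sin φ₂ − sin φ₁ cos φ₂ cos Δλ = (0.8238)(0.5344) − (0.5668)(0.8453)(0.3135) = 0.2900
θ = atan2(y, x) = -70.13°; adding 360° gives 289.9°.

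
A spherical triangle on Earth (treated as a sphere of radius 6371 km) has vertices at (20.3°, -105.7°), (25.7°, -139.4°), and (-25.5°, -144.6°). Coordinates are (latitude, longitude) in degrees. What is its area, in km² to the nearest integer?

Side lengths (central angles): a = 0.8979, b = 1.0363, c = 0.5480 rad; semiperimeter s = 1.2411.
By l'Huilier's theorem, tan(E/4) = √[tan(s/2) tan((s−a)/2) tan((s−b)/2) tan((s−c)/2)], giving spherical excess E = 0.2708 rad.
Area = E·R² = 0.2708 × (6371)² ≈ 10991573 km².

10991573 km²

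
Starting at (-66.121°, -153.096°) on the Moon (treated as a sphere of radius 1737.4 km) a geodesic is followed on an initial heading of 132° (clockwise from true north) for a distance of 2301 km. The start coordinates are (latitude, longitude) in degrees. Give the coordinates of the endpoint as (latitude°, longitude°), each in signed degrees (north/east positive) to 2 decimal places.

-29.06°, -28.63°

Angular distance δ = d/R = 2301/1737.4 = 1.32439 rad; initial bearing θ = 2.3038 rad.
sin φ₂ = sin φ₁ cos δ + cos φ₁ sin δ cos θ = (-0.9144)(0.2439) + (0.4048)(0.9698)(-0.6691) = -0.4857, so φ₂ = -29.06°.
Δλ = atan2(sin θ sin δ cos φ₁, cos δ − sin φ₁ sin φ₂) = atan2(0.2917, -0.2002) = 124.463°.
λ₂ = -153.096° + 124.463° = -28.63°.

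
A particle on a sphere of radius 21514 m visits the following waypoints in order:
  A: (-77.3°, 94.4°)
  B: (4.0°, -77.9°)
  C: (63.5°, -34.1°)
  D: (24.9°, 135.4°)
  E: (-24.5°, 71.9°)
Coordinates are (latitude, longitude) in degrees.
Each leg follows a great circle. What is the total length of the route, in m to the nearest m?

129192 m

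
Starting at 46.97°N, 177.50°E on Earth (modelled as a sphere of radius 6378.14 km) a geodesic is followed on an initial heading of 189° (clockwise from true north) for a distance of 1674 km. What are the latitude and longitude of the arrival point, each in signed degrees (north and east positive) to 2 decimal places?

Angular distance δ = d/R = 1674/6378.14 = 0.26246 rad; initial bearing θ = 3.2987 rad.
sin φ₂ = sin φ₁ cos δ + cos φ₁ sin δ cos θ = (0.7310)(0.9658) + (0.6824)(0.2595)(-0.9877) = 0.5311, so φ₂ = 32.08°.
Δλ = atan2(sin θ sin δ cos φ₁, cos δ − sin φ₁ sin φ₂) = atan2(-0.0277, 0.5775) = -2.746°.
λ₂ = 177.500° − 2.746° = 174.75°.

32.08°, 174.75°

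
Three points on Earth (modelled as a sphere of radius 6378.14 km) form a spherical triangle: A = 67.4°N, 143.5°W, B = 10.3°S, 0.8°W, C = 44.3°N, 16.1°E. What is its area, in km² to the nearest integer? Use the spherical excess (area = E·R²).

19861046 km²

Side lengths (central angles): a = 0.9898, b = 1.1734, c = 2.0554 rad; semiperimeter s = 2.1093.
By l'Huilier's theorem, tan(E/4) = √[tan(s/2) tan((s−a)/2) tan((s−b)/2) tan((s−c)/2)], giving spherical excess E = 0.4882 rad.
Area = E·R² = 0.4882 × (6378.14)² ≈ 19861046 km².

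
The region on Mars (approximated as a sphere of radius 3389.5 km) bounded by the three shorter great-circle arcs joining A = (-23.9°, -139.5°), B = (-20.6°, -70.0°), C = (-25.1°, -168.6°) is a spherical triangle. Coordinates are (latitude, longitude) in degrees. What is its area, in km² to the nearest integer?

1382248 km²

Side lengths (central angles): a = 1.5483, b = 0.4618, c = 1.1127 rad; semiperimeter s = 1.5614.
By l'Huilier's theorem, tan(E/4) = √[tan(s/2) tan((s−a)/2) tan((s−b)/2) tan((s−c)/2)], giving spherical excess E = 0.1203 rad.
Area = E·R² = 0.1203 × (3389.5)² ≈ 1382248 km².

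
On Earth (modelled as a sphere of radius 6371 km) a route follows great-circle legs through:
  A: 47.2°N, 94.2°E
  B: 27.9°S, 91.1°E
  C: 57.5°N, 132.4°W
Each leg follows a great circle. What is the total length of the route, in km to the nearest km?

23663 km

Leg A→B: central angle 1.3117 rad, distance 8356.5 km.
Leg B→C: central angle 2.4025 rad, distance 15306.4 km.
Total: 8356.5 + 15306.4 ≈ 23663 km.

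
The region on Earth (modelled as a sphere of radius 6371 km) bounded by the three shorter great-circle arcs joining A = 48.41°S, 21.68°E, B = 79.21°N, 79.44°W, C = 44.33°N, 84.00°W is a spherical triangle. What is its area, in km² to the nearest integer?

59768220 km²

Side lengths (central angles): a = 0.6095, b = 2.2797, c = 2.4320 rad; semiperimeter s = 2.6606.
By l'Huilier's theorem, tan(E/4) = √[tan(s/2) tan((s−a)/2) tan((s−b)/2) tan((s−c)/2)], giving spherical excess E = 1.4725 rad.
Area = E·R² = 1.4725 × (6371)² ≈ 59768220 km².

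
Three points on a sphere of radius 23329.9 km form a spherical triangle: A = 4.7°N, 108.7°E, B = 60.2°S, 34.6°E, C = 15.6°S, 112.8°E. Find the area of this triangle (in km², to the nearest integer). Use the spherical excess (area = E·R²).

Side lengths (central angles): a = 1.2332, b = 0.3613, c = 1.5062 rad; semiperimeter s = 1.5503.
By l'Huilier's theorem, tan(E/4) = √[tan(s/2) tan((s−a)/2) tan((s−b)/2) tan((s−c)/2)], giving spherical excess E = 0.1933 rad.
Area = E·R² = 0.1933 × (23329.9)² ≈ 105223400 km².

105223400 km²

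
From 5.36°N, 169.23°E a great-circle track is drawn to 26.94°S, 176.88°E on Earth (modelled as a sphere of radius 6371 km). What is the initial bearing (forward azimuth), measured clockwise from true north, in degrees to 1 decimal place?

167.5°

Δλ = 7.650° = 0.1335 rad.
y = sin Δλ · cos φ₂ = (0.1331)(0.8915) = 0.1187
x = cos φ₁ sin φ₂ − sin φ₁ cos φ₂ cos Δλ = (0.9956)(-0.4531) − (0.0934)(0.8915)(0.9911) = -0.5336
θ = atan2(y, x) = 167.46°, so the bearing is 167.5°.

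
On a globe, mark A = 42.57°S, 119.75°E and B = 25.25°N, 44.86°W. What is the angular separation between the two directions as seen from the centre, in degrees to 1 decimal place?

In radians: φ₁ = -0.7430, φ₂ = 0.4407, Δλ = -164.610° = -2.8730 rad.
cos c = sin φ₁ sin φ₂ + cos φ₁ cos φ₂ cos Δλ = (-0.6765)(0.4266) + (0.7365)(0.9045)(-0.9641) = -0.93077,
so c = arccos(-0.93077) = 2.76732 rad.
So the angular separation is 158.6°.

158.6°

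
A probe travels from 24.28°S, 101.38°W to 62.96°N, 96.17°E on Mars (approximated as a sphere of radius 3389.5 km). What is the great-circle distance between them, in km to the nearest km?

8258 km

Let φ₁ = -0.4238 rad, φ₂ = 1.0989 rad, and Δλ = -2.8353 rad.
cos c = sin φ₁ sin φ₂ + cos φ₁ cos φ₂ cos Δλ = (-0.4112)(0.8907) + (0.9115)(0.4546)(-0.9535) = -0.76136,
so c = arccos(-0.76136) = 2.43620 rad.
Distance = R·c = 3389.5 × 2.4362 ≈ 8258 km.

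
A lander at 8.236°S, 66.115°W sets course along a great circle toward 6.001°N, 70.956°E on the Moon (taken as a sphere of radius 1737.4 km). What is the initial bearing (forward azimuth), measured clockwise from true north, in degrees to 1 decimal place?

90.1°

With φ₁ = -0.1437, φ₂ = 0.1047, Δλ = 2.3923 rad, the forward-azimuth formula gives
θ = atan2( sin Δλ cos φ₂ , cos φ₁ sin φ₂ − sin φ₁ cos φ₂ cos Δλ ) = atan2(0.6774, -0.0008) = 90.07°.
So the initial bearing is 90.1°.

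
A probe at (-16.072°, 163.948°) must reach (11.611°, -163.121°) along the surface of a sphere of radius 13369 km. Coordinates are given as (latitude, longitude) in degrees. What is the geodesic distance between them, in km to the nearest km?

With latitudes φ₁ = -16.072°, φ₂ = 11.611° and longitude difference Δλ = 32.931°:
Haversine: a = sin²(Δφ/2) + cos φ₁ cos φ₂ sin²(Δλ/2) = 0.0572 + (0.9609)(0.9795)(0.0803) = 0.13285.
Central angle c = 2·arcsin(√a) = 0.74617 rad.
Distance = R·c = 13369 × 0.7462 ≈ 9975 km.

9975 km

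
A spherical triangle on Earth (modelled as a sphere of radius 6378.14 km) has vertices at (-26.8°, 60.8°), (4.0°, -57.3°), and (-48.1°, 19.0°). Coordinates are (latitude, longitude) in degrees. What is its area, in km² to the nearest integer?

Side lengths (central angles): a = 1.4647, b = 0.6762, c = 2.0385 rad; semiperimeter s = 2.0897.
By l'Huilier's theorem, tan(E/4) = √[tan(s/2) tan((s−a)/2) tan((s−b)/2) tan((s−c)/2)], giving spherical excess E = 0.4395 rad.
Area = E·R² = 0.4395 × (6378.14)² ≈ 17878835 km².

17878835 km²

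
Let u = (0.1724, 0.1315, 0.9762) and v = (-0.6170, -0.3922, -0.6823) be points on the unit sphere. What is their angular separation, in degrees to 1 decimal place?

145.5°

u·v = -0.8240; |u| = 1.0000, |v| = 1.0000.
cos θ = (u·v)/(|u||v|) = -0.8240, so θ = 145.5°.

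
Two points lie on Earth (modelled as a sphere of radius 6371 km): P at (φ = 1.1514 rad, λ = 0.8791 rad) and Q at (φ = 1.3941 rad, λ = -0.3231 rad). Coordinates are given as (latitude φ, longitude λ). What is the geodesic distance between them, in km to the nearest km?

In radians: φ₁ = 1.1514, φ₂ = 1.3941, Δλ = -68.881° = -1.2022 rad.
cos c = sin φ₁ sin φ₂ + cos φ₁ cos φ₂ cos Δλ = (0.9133)(0.9844) + (0.4072)(0.1758)(0.3603) = 0.92490,
so c = arccos(0.92490) = 0.39001 rad.
Distance = R·c = 6371 × 0.3900 ≈ 2485 km.

2485 km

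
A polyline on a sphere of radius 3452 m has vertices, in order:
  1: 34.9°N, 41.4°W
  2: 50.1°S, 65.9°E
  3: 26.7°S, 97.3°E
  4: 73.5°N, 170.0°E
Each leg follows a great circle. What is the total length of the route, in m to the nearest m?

16319 m

Leg 1→2: central angle 2.2085 rad, distance 7623.8 m.
Leg 2→3: central angle 0.5848 rad, distance 2018.7 m.
Leg 3→4: central angle 1.9341 rad, distance 6676.5 m.
Total: 7623.8 + 2018.7 + 6676.5 ≈ 16319 m.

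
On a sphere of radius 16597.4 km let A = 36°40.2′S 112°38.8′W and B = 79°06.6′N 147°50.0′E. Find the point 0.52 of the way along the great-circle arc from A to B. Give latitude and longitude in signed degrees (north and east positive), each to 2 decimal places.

28.38°, -126.84°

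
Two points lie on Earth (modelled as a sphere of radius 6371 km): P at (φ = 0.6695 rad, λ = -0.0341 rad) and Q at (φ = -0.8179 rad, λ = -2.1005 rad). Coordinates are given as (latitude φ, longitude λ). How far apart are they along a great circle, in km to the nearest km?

With latitudes φ₁ = 38.360°, φ₂ = -46.862° and longitude difference Δλ = -118.396°:
cos c = sin φ₁ sin φ₂ + cos φ₁ cos φ₂ cos Δλ = (0.6206)(-0.7297) + (0.7841)(0.6838)(-0.4756) = -0.70783,
so c = arccos(-0.70783) = 2.35722 rad.
Distance = R·c = 6371 × 2.3572 ≈ 15018 km.

15018 km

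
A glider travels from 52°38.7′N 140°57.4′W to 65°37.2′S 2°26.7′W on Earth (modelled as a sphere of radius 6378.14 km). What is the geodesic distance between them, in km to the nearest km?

17336 km

In radians: φ₁ = 0.9188, φ₂ = -1.1453, Δλ = 138.512° = 2.4175 rad.
cos c = sin φ₁ sin φ₂ + cos φ₁ cos φ₂ cos Δλ = (0.7949)(-0.9108) + (0.6068)(0.4128)(-0.7491) = -0.91163,
so c = arccos(-0.91163) = 2.71802 rad.
Distance = R·c = 6378.14 × 2.7180 ≈ 17336 km.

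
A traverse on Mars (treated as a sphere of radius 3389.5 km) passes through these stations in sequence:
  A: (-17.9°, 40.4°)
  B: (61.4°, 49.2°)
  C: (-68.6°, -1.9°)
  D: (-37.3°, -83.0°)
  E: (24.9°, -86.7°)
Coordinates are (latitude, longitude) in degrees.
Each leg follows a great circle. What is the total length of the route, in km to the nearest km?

19489 km

Leg A→B: central angle 1.3895 rad, distance 4709.7 km.
Leg B→C: central angle 2.3571 rad, distance 7989.5 km.
Leg C→D: central angle 0.9159 rad, distance 3104.3 km.
Leg D→E: central angle 1.0873 rad, distance 3685.4 km.
Total: 4709.7 + 7989.5 + 3104.3 + 3685.4 ≈ 19489 km.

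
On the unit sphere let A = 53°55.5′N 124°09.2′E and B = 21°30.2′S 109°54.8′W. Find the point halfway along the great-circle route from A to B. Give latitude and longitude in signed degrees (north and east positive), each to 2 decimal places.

30.34°, -149.10°

Central angle δ = 2.2367 rad. Interpolating on the sphere with fraction f = 0.5:
P = [sin((1−f)δ)·A + sin(fδ)·B] / sin δ = 1.1437·A + 1.1437·B in Cartesian coordinates,
giving P = (-0.7405, -0.4432, 0.5052), i.e. latitude 30.34°, longitude -149.10°.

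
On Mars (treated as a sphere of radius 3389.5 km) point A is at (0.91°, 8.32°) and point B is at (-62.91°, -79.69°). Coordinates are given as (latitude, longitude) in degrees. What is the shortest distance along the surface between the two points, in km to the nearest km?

5319 km

With latitudes φ₁ = 0.910°, φ₂ = -62.910° and longitude difference Δλ = -88.010°:
cos c = sin φ₁ sin φ₂ + cos φ₁ cos φ₂ cos Δλ = (0.0159)(-0.8903) + (0.9999)(0.4554)(0.0347) = 0.00167,
so c = arccos(0.00167) = 1.56912 rad.
Distance = R·c = 3389.5 × 1.5691 ≈ 5319 km.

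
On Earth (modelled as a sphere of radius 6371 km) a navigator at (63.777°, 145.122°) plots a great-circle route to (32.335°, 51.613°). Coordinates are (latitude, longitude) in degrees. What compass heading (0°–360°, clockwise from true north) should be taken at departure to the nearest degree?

Δλ = -93.509° = -1.6320 rad.
y = sin Δλ · cos φ₂ = (-0.9981)(0.8449) = -0.8434
x = cos φ₁ sin φ₂ − sin φ₁ cos φ₂ cos Δλ = (0.4419)(0.5349) − (0.8971)(0.8449)(-0.0612) = 0.2827
θ = atan2(y, x) = -71.47°; adding 360° gives 289°.

289°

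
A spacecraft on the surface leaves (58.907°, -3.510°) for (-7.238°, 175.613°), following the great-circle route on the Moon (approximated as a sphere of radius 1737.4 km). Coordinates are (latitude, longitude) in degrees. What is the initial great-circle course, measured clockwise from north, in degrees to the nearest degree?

Δλ = 179.123° = 3.1263 rad.
y = sin Δλ · cos φ₂ = (0.0153)(0.9920) = 0.0152
x = cos φ₁ sin φ₂ − sin φ₁ cos φ₂ cos Δλ = (0.5164)(-0.1260) − (0.8563)(0.9920)(-0.9999) = 0.7843
θ = atan2(y, x) = 1.11°, so the bearing is 1°.

1°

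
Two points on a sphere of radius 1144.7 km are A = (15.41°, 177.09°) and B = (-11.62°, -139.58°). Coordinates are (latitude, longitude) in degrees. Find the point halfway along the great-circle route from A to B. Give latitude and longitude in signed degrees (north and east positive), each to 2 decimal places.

Central angle δ = 0.8849 rad. Interpolating on the sphere with fraction f = 0.5:
P = [sin((1−f)δ)·A + sin(fδ)·B] / sin δ = 0.5533·A + 0.5533·B in Cartesian coordinates,
giving P = (-0.9453, -0.3243, 0.0356), i.e. latitude 2.04°, longitude -161.06°.

2.04°, -161.06°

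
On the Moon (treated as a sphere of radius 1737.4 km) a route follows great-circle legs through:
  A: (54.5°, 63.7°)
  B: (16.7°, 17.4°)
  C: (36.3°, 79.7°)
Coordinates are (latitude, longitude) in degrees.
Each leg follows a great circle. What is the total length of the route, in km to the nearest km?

3332 km

Leg A→B: central angle 0.9043 rad, distance 1571.2 km.
Leg B→C: central angle 1.0134 rad, distance 1760.7 km.
Total: 1571.2 + 1760.7 ≈ 3332 km.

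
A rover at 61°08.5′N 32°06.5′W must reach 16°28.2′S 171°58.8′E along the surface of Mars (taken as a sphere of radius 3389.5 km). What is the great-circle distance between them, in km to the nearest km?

Let φ₁ = 1.0671 rad, φ₂ = -0.2875 rad, and Δλ = -2.7212 rad.
cos c = sin φ₁ sin φ₂ + cos φ₁ cos φ₂ cos Δλ = (0.8758)(-0.2835) + (0.4826)(0.9590)(-0.9129) = -0.67084,
so c = arccos(-0.67084) = 2.30614 rad.
Distance = R·c = 3389.5 × 2.3061 ≈ 7817 km.

7817 km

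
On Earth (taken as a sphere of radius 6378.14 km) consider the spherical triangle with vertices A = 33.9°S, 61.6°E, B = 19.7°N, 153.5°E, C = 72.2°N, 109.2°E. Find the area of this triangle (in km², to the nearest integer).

Side lengths (central angles): a = 1.0158, b = 1.9390, c = 1.7864 rad; semiperimeter s = 2.3706.
By l'Huilier's theorem, tan(E/4) = √[tan(s/2) tan((s−a)/2) tan((s−b)/2) tan((s−c)/2)], giving spherical excess E = 1.3874 rad.
Area = E·R² = 1.3874 × (6378.14)² ≈ 56441483 km².

56441483 km²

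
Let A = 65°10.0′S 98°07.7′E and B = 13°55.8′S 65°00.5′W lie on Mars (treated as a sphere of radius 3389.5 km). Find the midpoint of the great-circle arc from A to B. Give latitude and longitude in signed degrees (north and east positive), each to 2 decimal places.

-63.14°, -52.92°

Central angle δ = 1.7433 rad. Interpolating on the sphere with fraction f = 0.5:
P = [sin((1−f)δ)·A + sin(fδ)·B] / sin δ = 0.7769·A + 0.7769·B in Cartesian coordinates,
giving P = (0.2724, -0.3604, -0.8921), i.e. latitude -63.14°, longitude -52.92°.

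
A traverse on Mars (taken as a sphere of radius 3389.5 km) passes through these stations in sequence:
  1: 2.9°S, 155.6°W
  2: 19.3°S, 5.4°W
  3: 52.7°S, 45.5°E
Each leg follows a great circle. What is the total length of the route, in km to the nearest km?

Leg 1→2: central angle 2.5001 rad, distance 8474.2 km.
Leg 2→3: central angle 0.8974 rad, distance 3041.8 km.
Total: 8474.2 + 3041.8 ≈ 11516 km.

11516 km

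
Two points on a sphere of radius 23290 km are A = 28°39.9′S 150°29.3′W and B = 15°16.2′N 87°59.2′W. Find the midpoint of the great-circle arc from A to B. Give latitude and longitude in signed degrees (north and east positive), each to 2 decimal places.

-7.82°, -117.59°

Central angle δ = 1.3031 rad. Interpolating on the sphere with fraction f = 0.5:
P = [sin((1−f)δ)·A + sin(fδ)·B] / sin δ = 0.6288·A + 0.6288·B in Cartesian coordinates,
giving P = (-0.4589, -0.8780, -0.1360), i.e. latitude -7.82°, longitude -117.59°.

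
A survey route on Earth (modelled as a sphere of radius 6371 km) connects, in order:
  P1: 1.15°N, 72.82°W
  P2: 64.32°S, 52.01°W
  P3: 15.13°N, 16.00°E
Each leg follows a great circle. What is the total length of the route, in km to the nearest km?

17985 km

Leg P1→P2: central angle 1.1735 rad, distance 7476.5 km.
Leg P2→P3: central angle 1.6495 rad, distance 10508.8 km.
Total: 7476.5 + 10508.8 ≈ 17985 km.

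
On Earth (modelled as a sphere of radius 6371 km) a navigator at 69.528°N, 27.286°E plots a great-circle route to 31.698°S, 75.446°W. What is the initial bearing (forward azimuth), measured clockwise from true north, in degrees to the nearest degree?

269°

Δλ = -102.732° = -1.7930 rad.
y = sin Δλ · cos φ₂ = (-0.9754)(0.8508) = -0.8299
x = cos φ₁ sin φ₂ − sin φ₁ cos φ₂ cos Δλ = (0.3497)(-0.5254) − (0.9368)(0.8508)(-0.2204) = -0.0081
θ = atan2(y, x) = -90.56°; adding 360° gives 269°.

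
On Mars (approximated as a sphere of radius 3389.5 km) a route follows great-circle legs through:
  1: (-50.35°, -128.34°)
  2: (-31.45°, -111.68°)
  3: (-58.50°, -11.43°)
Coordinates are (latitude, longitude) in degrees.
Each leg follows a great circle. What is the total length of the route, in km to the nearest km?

Leg 1→2: central angle 0.3944 rad, distance 1336.8 km.
Leg 2→3: central angle 1.1966 rad, distance 4055.8 km.
Total: 1336.8 + 4055.8 ≈ 5393 km.

5393 km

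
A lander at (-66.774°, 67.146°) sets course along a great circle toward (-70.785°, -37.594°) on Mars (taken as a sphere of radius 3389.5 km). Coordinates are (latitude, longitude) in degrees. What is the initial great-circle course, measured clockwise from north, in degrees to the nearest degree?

215°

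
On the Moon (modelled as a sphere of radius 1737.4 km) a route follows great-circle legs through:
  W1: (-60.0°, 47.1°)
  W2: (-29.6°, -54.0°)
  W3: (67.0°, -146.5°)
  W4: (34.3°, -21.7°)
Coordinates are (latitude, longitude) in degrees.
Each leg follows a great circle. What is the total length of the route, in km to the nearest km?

Leg W1→W2: central angle 1.2196 rad, distance 2118.8 km.
Leg W2→W3: central angle 2.0595 rad, distance 3578.2 km.
Leg W3→W4: central angle 1.2297 rad, distance 2136.5 km.
Total: 2118.8 + 3578.2 + 2136.5 ≈ 7834 km.

7834 km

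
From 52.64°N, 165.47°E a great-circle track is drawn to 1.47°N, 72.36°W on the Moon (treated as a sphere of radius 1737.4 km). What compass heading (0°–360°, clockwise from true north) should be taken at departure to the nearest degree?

63°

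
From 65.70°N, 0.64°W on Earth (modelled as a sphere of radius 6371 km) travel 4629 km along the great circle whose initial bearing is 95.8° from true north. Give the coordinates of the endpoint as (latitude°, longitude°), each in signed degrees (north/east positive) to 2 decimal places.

Angular distance δ = d/R = 4629/6371 = 0.72657 rad; initial bearing θ = 1.6720 rad.
sin φ₂ = sin φ₁ cos δ + cos φ₁ sin δ cos θ = (0.9114)(0.7475) + (0.4115)(0.6643)(-0.1011) = 0.6536, so φ₂ = 40.81°.
Δλ = atan2(sin θ sin δ cos φ₁, cos δ − sin φ₁ sin φ₂) = atan2(0.2720, 0.1518) = 60.839°.
λ₂ = -0.640° + 60.839° = 60.20°.

40.81°, 60.20°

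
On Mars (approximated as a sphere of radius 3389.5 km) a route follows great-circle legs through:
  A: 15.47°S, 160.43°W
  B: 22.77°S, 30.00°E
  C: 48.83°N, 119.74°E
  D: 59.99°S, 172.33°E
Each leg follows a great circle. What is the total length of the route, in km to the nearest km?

21537 km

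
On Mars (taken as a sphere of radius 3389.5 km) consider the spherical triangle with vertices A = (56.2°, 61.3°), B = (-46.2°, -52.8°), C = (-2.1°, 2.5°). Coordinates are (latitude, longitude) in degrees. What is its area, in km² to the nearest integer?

3521256 km²

Side lengths (central angles): a = 1.1371, b = 1.3103, c = 2.4295 rad; semiperimeter s = 2.4385.
By l'Huilier's theorem, tan(E/4) = √[tan(s/2) tan((s−a)/2) tan((s−b)/2) tan((s−c)/2)], giving spherical excess E = 0.3065 rad.
Area = E·R² = 0.3065 × (3389.5)² ≈ 3521256 km².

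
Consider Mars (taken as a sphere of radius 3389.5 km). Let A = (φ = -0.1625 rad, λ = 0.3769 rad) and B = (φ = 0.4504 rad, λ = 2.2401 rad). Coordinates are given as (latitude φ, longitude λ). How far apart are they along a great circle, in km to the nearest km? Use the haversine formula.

6452 km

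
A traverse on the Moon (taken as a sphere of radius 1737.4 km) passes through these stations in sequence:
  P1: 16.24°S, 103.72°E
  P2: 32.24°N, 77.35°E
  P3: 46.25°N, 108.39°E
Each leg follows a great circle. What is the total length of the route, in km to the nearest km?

Leg P1→P2: central angle 0.9541 rad, distance 1657.6 km.
Leg P2→P3: central angle 0.4811 rad, distance 835.8 km.
Total: 1657.6 + 835.8 ≈ 2493 km.

2493 km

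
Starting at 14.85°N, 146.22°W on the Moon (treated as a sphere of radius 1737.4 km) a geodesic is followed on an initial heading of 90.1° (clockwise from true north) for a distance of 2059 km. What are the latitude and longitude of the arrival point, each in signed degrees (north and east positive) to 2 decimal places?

Angular distance δ = d/R = 2059/1737.4 = 1.18510 rad; initial bearing θ = 1.5725 rad.
sin φ₂ = sin φ₁ cos δ + cos φ₁ sin δ cos θ = (0.2563)(0.3762) + (0.9666)(0.9265)(-0.0017) = 0.0949, so φ₂ = 5.44°.
Δλ = atan2(sin θ sin δ cos φ₁, cos δ − sin φ₁ sin φ₂) = atan2(0.8956, 0.3519) = 68.549°.
λ₂ = -146.220° + 68.549° = -77.67°.

5.44°, -77.67°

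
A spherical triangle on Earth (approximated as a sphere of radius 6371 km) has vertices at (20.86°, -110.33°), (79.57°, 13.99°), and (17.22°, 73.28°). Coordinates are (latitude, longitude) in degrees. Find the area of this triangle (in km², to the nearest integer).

Side lengths (central angles): a = 1.1816, b = 2.4741, c = 1.3131 rad; semiperimeter s = 2.4844.
By l'Huilier's theorem, tan(E/4) = √[tan(s/2) tan((s−a)/2) tan((s−b)/2) tan((s−c)/2)], giving spherical excess E = 0.3488 rad.
Area = E·R² = 0.3488 × (6371)² ≈ 14158081 km².

14158081 km²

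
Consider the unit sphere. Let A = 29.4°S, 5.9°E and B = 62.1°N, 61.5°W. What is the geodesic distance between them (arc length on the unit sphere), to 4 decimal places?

In radians: φ₁ = -0.5131, φ₂ = 1.0838, Δλ = -67.400° = -1.1764 rad.
cos c = sin φ₁ sin φ₂ + cos φ₁ cos φ₂ cos Δλ = (-0.4909)(0.8838) + (0.8712)(0.4679)(0.3843) = -0.27718,
so c = arccos(-0.27718) = 1.85165 rad.
On the unit sphere the arc length equals the central angle: 1.8517.

1.8517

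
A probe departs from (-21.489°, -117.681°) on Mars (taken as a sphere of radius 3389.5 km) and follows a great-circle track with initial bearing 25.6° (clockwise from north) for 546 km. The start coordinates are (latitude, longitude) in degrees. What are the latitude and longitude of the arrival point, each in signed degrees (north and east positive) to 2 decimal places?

-13.12°, -113.60°

Angular distance δ = d/R = 546/3389.5 = 0.16109 rad; initial bearing θ = 0.4468 rad.
sin φ₂ = sin φ₁ cos δ + cos φ₁ sin δ cos θ = (-0.3663)(0.9871) + (0.9305)(0.1604)(0.9018) = -0.2270, so φ₂ = -13.12°.
Δλ = atan2(sin θ sin δ cos φ₁, cos δ − sin φ₁ sin φ₂) = atan2(0.0645, 0.9039) = 4.081°.
λ₂ = -117.681° + 4.081° = -113.60°.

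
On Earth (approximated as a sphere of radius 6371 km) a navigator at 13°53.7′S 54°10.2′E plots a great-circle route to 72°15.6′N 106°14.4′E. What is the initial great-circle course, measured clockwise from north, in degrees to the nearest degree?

Δλ = 52.070° = 0.9088 rad.
y = sin Δλ · cos φ₂ = (0.7888)(0.3047) = 0.2403
x = cos φ₁ sin φ₂ − sin φ₁ cos φ₂ cos Δλ = (0.9707)(0.9524) − (-0.2401)(0.3047)(0.6147) = 0.9696
θ = atan2(y, x) = 13.92°, so the bearing is 14°.

14°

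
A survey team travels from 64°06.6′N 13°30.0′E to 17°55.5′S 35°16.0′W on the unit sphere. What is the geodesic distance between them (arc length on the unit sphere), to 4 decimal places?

1.5738

Let φ₁ = 1.1189 rad, φ₂ = -0.3129 rad, and Δλ = -0.8511 rad.
cos c = sin φ₁ sin φ₂ + cos φ₁ cos φ₂ cos Δλ = (0.8996)(-0.3078) + (0.4366)(0.9515)(0.6591) = -0.00305,
so c = arccos(-0.00305) = 1.57384 rad.
On the unit sphere the arc length equals the central angle: 1.5738.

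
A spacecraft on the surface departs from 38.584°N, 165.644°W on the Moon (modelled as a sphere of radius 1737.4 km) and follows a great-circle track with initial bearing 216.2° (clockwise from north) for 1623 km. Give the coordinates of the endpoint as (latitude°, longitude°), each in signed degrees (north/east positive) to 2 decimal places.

Angular distance δ = d/R = 1623/1737.4 = 0.93415 rad; initial bearing θ = 3.7734 rad.
sin φ₂ = sin φ₁ cos δ + cos φ₁ sin δ cos θ = (0.6237)(0.5945) + (0.7817)(0.8041)(-0.8070) = -0.1365, so φ₂ = -7.84°.
Δλ = atan2(sin θ sin δ cos φ₁, cos δ − sin φ₁ sin φ₂) = atan2(-0.3712, 0.6796) = -28.645°.
λ₂ = -165.644° − 28.645° = -194.29° → 165.71° after wrapping to (−180°, 180°].

-7.84°, 165.71°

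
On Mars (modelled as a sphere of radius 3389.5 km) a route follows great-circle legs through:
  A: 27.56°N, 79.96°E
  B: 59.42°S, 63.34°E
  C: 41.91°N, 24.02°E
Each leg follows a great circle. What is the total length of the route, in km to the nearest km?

11503 km

Leg A→B: central angle 1.5369 rad, distance 5209.5 km.
Leg B→C: central angle 1.8568 rad, distance 6293.8 km.
Total: 5209.5 + 6293.8 ≈ 11503 km.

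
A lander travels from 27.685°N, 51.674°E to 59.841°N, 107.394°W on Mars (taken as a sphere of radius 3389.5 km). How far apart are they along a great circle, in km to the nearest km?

In radians: φ₁ = 0.4832, φ₂ = 1.0444, Δλ = -159.068° = -2.7763 rad.
cos c = sin φ₁ sin φ₂ + cos φ₁ cos φ₂ cos Δλ = (0.4646)(0.8646) + (0.8855)(0.5024)(-0.9340) = -0.01381,
so c = arccos(-0.01381) = 1.58460 rad.
Distance = R·c = 3389.5 × 1.5846 ≈ 5371 km.

5371 km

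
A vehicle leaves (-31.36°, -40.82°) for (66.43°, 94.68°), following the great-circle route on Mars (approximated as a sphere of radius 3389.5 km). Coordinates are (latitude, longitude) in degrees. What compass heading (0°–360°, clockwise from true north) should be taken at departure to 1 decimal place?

23.8°

Δλ = 135.500° = 2.3649 rad.
y = sin Δλ · cos φ₂ = (0.7009)(0.3999) = 0.2803
x = cos φ₁ sin φ₂ − sin φ₁ cos φ₂ cos Δλ = (0.8539)(0.9166) − (-0.5204)(0.3999)(-0.7133) = 0.6342
θ = atan2(y, x) = 23.84°, so the bearing is 23.8°.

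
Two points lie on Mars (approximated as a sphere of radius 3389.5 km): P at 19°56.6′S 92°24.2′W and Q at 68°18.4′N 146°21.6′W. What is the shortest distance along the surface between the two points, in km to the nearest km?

5706 km

Let φ₁ = -0.3481 rad, φ₂ = 1.1922 rad, and Δλ = -0.9417 rad.
Haversine: a = sin²(Δφ/2) + cos φ₁ cos φ₂ sin²(Δλ/2) = 0.4847 + (0.9400)(0.3696)(0.2058) = 0.55624.
Central angle c = 2·arcsin(√a) = 1.68352 rad.
Distance = R·c = 3389.5 × 1.6835 ≈ 5706 km.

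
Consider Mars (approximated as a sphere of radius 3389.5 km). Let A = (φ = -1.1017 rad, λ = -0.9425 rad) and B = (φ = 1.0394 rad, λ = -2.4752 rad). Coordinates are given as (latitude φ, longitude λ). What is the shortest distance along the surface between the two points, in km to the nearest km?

8252 km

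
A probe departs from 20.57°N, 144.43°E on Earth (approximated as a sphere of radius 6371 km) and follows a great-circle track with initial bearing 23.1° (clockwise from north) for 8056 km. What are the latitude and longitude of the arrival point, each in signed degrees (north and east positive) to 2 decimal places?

Angular distance δ = d/R = 8056/6371 = 1.26448 rad; initial bearing θ = 0.4032 rad.
sin φ₂ = sin φ₁ cos δ + cos φ₁ sin δ cos θ = (0.3514)(0.3015) + (0.9362)(0.9535)(0.9198) = 0.9270, so φ₂ = 67.98°.
Δλ = atan2(sin θ sin δ cos φ₁, cos δ − sin φ₁ sin φ₂) = atan2(0.3502, -0.0242) = 93.948°.
λ₂ = 144.430° + 93.948° = 238.38° → -121.62° after wrapping to (−180°, 180°].

67.98°, -121.62°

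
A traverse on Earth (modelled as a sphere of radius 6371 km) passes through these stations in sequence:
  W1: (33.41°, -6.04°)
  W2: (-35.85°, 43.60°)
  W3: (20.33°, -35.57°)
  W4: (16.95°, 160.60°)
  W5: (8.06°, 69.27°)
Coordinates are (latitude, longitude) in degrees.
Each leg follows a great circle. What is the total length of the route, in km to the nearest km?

Leg W1→W2: central angle 1.4549 rad, distance 9268.9 km.
Leg W2→W3: central angle 1.6315 rad, distance 10394.3 km.
Leg W3→W4: central angle 2.4344 rad, distance 15509.7 km.
Leg W4→W5: central angle 1.5519 rad, distance 9887.2 km.
Total: 9268.9 + 10394.3 + 15509.7 + 9887.2 ≈ 45060 km.

45060 km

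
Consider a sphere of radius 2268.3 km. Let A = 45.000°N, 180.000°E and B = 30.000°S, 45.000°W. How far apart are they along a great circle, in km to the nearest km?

5616 km

Let φ₁ = 0.7854 rad, φ₂ = -0.5236 rad, and Δλ = 2.3562 rad.
cos c = sin φ₁ sin φ₂ + cos φ₁ cos φ₂ cos Δλ = (0.7071)(-0.5000) + (0.7071)(0.8660)(-0.7071) = -0.78657,
so c = arccos(-0.78657) = 2.47602 rad.
Distance = R·c = 2268.3 × 2.4760 ≈ 5616 km.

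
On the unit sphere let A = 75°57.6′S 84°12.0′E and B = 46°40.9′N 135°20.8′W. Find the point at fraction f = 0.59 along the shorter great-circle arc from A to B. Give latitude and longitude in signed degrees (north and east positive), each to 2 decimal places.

-12.00°, -149.71°

The central angle between A and B is δ = 2.5574 rad.
With f = 0.59, the slerp weights are sin((1−f)δ)/sin δ = 1.5714 and sin(fδ)/sin δ = 1.8097.
Weighted sum of the unit vectors: (1.5714)·(0.0245,0.2414,-0.9701) + (1.8097)·(-0.4880,-0.4822,0.7276) = (-0.8447, -0.4933, -0.2079).
Converting back: φ = atan2(z, √(x²+y²)) = -12.00°, λ = atan2(y, x) = -149.71°.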